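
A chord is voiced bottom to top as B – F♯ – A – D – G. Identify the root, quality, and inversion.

The pitch classes B, F#, A, D, G arrange in thirds as G–B–D–F#–A: a G major ninth chord.
B is the third of G major ninth; third in the bass means first inversion.

G major ninth, first inversion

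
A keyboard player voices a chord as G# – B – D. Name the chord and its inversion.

The pitch classes G#, B, D arrange in thirds as G#–B–D: a G# diminished triad.
With the root (G#) in the bass, the chord is in root position (figured bass 5/3).

G# diminished, root position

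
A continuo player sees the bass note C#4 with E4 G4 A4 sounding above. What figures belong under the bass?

The notes C#, E, G, A stack in thirds as A–C#–E–G — an A dominant seventh chord. The bass C# is the third, so this is first inversion: figured 6/5.

6/5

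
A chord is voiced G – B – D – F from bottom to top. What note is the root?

Reordering G, B, D, F into stacked thirds gives G–B–D–F; the bottom of that stack, G, is the root.

G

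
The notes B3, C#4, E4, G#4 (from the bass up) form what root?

C#

Reordering B, C#, E, G# into stacked thirds gives C#–E–G#–B; the bottom of that stack, C#, is the root.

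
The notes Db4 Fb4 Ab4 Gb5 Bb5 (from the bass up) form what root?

Gb

Db, Fb, Ab, Gb, Bb are the tones of a Gb dominant ninth chord (Gb–Bb–Db–Fb–Ab), making Gb the root.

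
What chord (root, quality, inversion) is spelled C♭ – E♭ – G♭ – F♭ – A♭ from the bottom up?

The pitch classes Cb, Eb, Gb, Fb, Ab arrange in thirds as Fb–Ab–Cb–Eb–Gb: an Fb major ninth chord.
The lowest note is Cb, the fifth of the chord, so this is second inversion.

Fb major ninth, second inversion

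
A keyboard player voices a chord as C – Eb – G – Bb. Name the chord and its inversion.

Reducing to letter names: C, Eb, G, Bb. These stack in thirds as C–Eb–G–Bb — a C minor seventh chord.
With the root (C) in the bass, the chord is in root position (figured bass 7).

C minor seventh, root position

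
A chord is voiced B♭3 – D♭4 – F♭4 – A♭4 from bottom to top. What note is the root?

Bb

The distinct letter names are Bb, Db, Fb, Ab. Arranged as a stack of thirds they read Bb–Db–Fb–Ab, so Bb is the root (a Bb half-diminished seventh chord).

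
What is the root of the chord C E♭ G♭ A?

The distinct letter names are C, Eb, Gb, A. Arranged as a stack of thirds they read A–C–Eb–Gb, so A is the root (an A diminished seventh chord).

A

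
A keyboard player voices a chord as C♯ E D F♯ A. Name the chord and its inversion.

The distinct note names are C#, E, D, F#, A. Stacked in thirds they read D–F#–A–C#–E, which is a major ninth chord on D.
C# is the seventh of D major ninth; seventh in the bass means third inversion.

D major ninth, third inversion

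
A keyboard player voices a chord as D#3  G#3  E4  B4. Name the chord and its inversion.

E major seventh, third inversion

The pitch classes D#, G#, E, B arrange in thirds as E–G#–B–D#: an E major seventh chord.
The lowest note is D#, the seventh of the chord, so this is third inversion (figured bass 4/2).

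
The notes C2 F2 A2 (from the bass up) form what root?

The distinct letter names are C, F, A. Arranged as a stack of thirds they read F–A–C, so F is the root (an F major triad).

F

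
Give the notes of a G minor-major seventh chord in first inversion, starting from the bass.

Spelling G minor-major seventh: G–Bb–D–F#. In first inversion the third is bass, giving Bb, D, F#, G from the bottom.

Bb, D, F#, G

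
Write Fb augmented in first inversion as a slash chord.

Fbaug/Ab

First inversion of Fb augmented has the third (Ab) in the bass. As a slash chord: Fbaug/Ab.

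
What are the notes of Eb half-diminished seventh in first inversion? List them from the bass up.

Gb, Bbb, Db, Eb

Eb half-diminished seventh is Eb–Gb–Bbb–Db. First inversion puts the third (Gb) in the bass, with the remaining tones above: Gb, Bbb, Db, Eb.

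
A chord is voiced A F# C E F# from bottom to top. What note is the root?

The distinct letter names are A, F#, C, E. Arranged as a stack of thirds they read F#–A–C–E, so F# is the root (an F# half-diminished seventh chord).

F#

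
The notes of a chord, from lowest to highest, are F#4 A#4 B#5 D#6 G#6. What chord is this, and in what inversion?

G# dominant ninth, third inversion

The pitch classes F#, A#, B#, D#, G# arrange in thirds as G#–B#–D#–F#–A#: a G# dominant ninth chord.
The lowest note is F#, the seventh of the chord, so this is third inversion.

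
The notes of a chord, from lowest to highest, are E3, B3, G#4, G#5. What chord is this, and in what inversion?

The pitch classes E, B, G# arrange in thirds as E–G#–B: an E major triad.
The lowest note is E, the root of the chord, so this is root position (figured bass 5/3).

E major, root position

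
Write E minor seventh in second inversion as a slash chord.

Em7/B

Second inversion of E minor seventh has the fifth (B) in the bass. As a slash chord: Em7/B.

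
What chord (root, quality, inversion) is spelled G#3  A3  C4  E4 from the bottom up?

A minor-major seventh, third inversion

The distinct note names are G#, A, C, E. Stacked in thirds they read A–C–E–G#, which is a minor-major seventh chord on A.
With the seventh (G#) in the bass, the chord is in third inversion (figured bass 4/2).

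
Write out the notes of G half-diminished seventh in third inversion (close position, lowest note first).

F, G, Bb, Db

Spelling G half-diminished seventh: G–Bb–Db–F. In third inversion the seventh is bass, giving F, G, Bb, Db from the bottom.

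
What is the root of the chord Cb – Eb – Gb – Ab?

Ab

The distinct letter names are Cb, Eb, Gb, Ab. Arranged as a stack of thirds they read Ab–Cb–Eb–Gb, so Ab is the root (an Ab minor seventh chord).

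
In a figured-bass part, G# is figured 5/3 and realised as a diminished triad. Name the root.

The figures 5/3 mean the root of the chord is in the bass. If G# is the root of a diminished triad, the root is G# (chord tones G#–B–D).

G#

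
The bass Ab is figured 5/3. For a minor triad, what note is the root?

The figures 5/3 mean the root of the chord is in the bass. If Ab is the root of a minor triad, the root is Ab (chord tones Ab–Cb–Eb).

Ab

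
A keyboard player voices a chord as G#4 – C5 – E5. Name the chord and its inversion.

The pitch classes G#, C, E arrange in thirds as C–E–G#: a C augmented triad.
With the fifth (G#) in the bass, the chord is in second inversion (figured bass 6/4).

C augmented, second inversion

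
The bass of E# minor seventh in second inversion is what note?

E# minor seventh is E#–G#–B#–D#. Second inversion places the fifth in the bass: B#.

B#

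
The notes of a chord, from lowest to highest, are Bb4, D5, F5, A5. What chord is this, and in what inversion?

The distinct note names are Bb, D, F, A. Stacked in thirds they read Bb–D–F–A, which is a major seventh chord on Bb.
With the root (Bb) in the bass, the chord is in root position (figured bass 7).

Bb major seventh, root position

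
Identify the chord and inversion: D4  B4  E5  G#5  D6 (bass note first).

The pitch classes D, B, E, G# arrange in thirds as E–G#–B–D: an E dominant seventh chord.
The lowest note is D, the seventh of the chord, so this is third inversion (figured bass 4/2).

E dominant seventh, third inversion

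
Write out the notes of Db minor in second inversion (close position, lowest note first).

The chord tones are Db–Fb–Ab. With the fifth (Ab) lowest for second inversion: Ab, Db, Fb.

Ab, Db, Fb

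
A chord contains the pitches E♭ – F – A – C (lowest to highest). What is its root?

Eb, F, A, C are the tones of an F dominant seventh chord (F–A–C–Eb), making F the root.

F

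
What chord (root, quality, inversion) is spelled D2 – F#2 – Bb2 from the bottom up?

The distinct note names are D, F#, Bb. Stacked in thirds they read Bb–D–F#, which is an augmented triad on Bb.
The lowest note is D, the third of the chord, so this is first inversion (figured bass 6).

Bb augmented, first inversion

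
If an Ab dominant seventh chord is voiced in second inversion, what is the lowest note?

Ab dominant seventh is Ab–C–Eb–Gb. Second inversion places the fifth in the bass: Eb.

Eb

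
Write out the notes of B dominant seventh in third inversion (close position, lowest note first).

Spelling B dominant seventh: B–D#–F#–A. In third inversion the seventh is bass, giving A, B, D#, F# from the bottom.

A, B, D#, F#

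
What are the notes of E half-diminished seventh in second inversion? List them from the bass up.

Bb, D, E, G

E half-diminished seventh is E–G–Bb–D. Second inversion puts the fifth (Bb) in the bass, with the remaining tones above: Bb, D, E, G.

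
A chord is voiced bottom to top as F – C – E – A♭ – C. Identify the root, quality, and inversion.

Reducing to letter names: F, C, E, Ab. These stack in thirds as F–Ab–C–E — an F minor-major seventh chord.
The lowest note is F, the root of the chord, so this is root position (figured bass 7).

F minor-major seventh, root position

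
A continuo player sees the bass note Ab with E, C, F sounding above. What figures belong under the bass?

6/5

The notes Ab, E, C, F stack in thirds as F–Ab–C–E — an F minor-major seventh chord. The bass Ab is the third, so this is first inversion: figured 6/5.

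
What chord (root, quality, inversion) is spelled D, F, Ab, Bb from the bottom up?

Bb dominant seventh, first inversion

The pitch classes D, F, Ab, Bb arrange in thirds as Bb–D–F–Ab: a Bb dominant seventh chord.
With the third (D) in the bass, the chord is in first inversion (figured bass 6/5).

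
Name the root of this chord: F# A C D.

D

The distinct letter names are F#, A, C, D. Arranged as a stack of thirds they read D–F#–A–C, so D is the root (a D dominant seventh chord).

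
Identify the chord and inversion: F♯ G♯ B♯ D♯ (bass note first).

G# dominant seventh, third inversion

The distinct note names are F#, G#, B#, D#. Stacked in thirds they read G#–B#–D#–F#, which is a dominant seventh chord on G#.
With the seventh (F#) in the bass, the chord is in third inversion (figured bass 4/2).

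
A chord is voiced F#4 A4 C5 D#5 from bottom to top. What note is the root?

D#

The distinct letter names are F#, A, C, D#. Arranged as a stack of thirds they read D#–F#–A–C, so D# is the root (a D# diminished seventh chord).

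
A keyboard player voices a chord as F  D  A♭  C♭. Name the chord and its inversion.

The pitch classes F, D, Ab, Cb arrange in thirds as D–F–Ab–Cb: a D diminished seventh chord.
With the third (F) in the bass, the chord is in first inversion (figured bass 6/5).

D diminished seventh, first inversion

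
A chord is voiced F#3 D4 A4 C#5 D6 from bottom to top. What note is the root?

Reordering F#, D, A, C# into stacked thirds gives D–F#–A–C#; the bottom of that stack, D, is the root.

D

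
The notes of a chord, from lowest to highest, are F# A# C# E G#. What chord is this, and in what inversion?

F# dominant ninth, root position

Reducing to letter names: F#, A#, C#, E, G#. These stack in thirds as F#–A#–C#–E–G# — an F# dominant ninth chord.
The lowest note is F#, the root of the chord, so this is root position.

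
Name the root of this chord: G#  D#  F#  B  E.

The distinct letter names are G#, D#, F#, B, E. Arranged as a stack of thirds they read E–G#–B–D#–F#, so E is the root (an E major ninth chord).

E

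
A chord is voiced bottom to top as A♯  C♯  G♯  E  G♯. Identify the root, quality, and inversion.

The pitch classes A#, C#, G#, E arrange in thirds as A#–C#–E–G#: an A# half-diminished seventh chord.
With the root (A#) in the bass, the chord is in root position (figured bass 7).

A# half-diminished seventh, root position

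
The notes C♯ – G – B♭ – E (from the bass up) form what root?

Reordering C#, G, Bb, E into stacked thirds gives C#–E–G–Bb; the bottom of that stack, C#, is the root.

C#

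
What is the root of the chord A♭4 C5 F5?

F

The distinct letter names are Ab, C, F. Arranged as a stack of thirds they read F–Ab–C, so F is the root (an F minor triad).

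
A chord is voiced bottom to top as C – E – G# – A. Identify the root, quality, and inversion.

A minor-major seventh, first inversion

The distinct note names are C, E, G#, A. Stacked in thirds they read A–C–E–G#, which is a minor-major seventh chord on A.
C is the third of A minor-major seventh; third in the bass means first inversion (figured bass 6/5).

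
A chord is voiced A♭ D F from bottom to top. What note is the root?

D

The distinct letter names are Ab, D, F. Arranged as a stack of thirds they read D–F–Ab, so D is the root (a D diminished triad).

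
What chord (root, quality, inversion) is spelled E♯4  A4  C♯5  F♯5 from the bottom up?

F# minor-major seventh, third inversion

The distinct note names are E#, A, C#, F#. Stacked in thirds they read F#–A–C#–E#, which is a minor-major seventh chord on F#.
E# is the seventh of F# minor-major seventh; seventh in the bass means third inversion (figured bass 4/2).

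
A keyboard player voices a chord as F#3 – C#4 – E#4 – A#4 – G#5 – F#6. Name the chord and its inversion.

Reducing to letter names: F#, C#, E#, A#, G#. These stack in thirds as F#–A#–C#–E#–G# — an F# major ninth chord.
With the root (F#) in the bass, the chord is in root position.

F# major ninth, root position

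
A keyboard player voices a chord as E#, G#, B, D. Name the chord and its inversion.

E# diminished seventh, root position

The distinct note names are E#, G#, B, D. Stacked in thirds they read E#–G#–B–D, which is a diminished seventh chord on E#.
With the root (E#) in the bass, the chord is in root position (figured bass 7).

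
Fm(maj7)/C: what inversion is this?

Fm(maj7)/C means F minor-major seventh with C in the bass. C is the fifth of F minor-major seventh (F–Ab–C–E), so this is second inversion.

second inversion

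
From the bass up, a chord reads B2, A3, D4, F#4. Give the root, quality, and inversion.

The distinct note names are B, A, D, F#. Stacked in thirds they read B–D–F#–A, which is a minor seventh chord on B.
B is the root of B minor seventh; root in the bass means root position (figured bass 7).

B minor seventh, root position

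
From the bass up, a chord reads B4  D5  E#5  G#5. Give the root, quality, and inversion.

The distinct note names are B, D, E#, G#. Stacked in thirds they read E#–G#–B–D, which is a diminished seventh chord on E#.
The lowest note is B, the fifth of the chord, so this is second inversion (figured bass 4/3).

E# diminished seventh, second inversion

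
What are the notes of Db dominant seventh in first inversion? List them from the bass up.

Db dominant seventh is Db–F–Ab–Cb. First inversion puts the third (F) in the bass, with the remaining tones above: F, Ab, Cb, Db.

F, Ab, Cb, Db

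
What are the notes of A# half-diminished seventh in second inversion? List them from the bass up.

E, G#, A#, C#

Spelling A# half-diminished seventh: A#–C#–E–G#. In second inversion the fifth is bass, giving E, G#, A#, C# from the bottom.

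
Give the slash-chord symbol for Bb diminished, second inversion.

Bbdim/Fb

Second inversion of Bb diminished has the fifth (Fb) in the bass. As a slash chord: Bbdim/Fb.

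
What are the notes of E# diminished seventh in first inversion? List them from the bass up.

The chord tones are E#–G#–B–D. With the third (G#) lowest for first inversion: G#, B, D, E#.

G#, B, D, E#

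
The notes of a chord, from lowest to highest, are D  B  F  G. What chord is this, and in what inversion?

The pitch classes D, B, F, G arrange in thirds as G–B–D–F: a G dominant seventh chord.
The lowest note is D, the fifth of the chord, so this is second inversion (figured bass 4/3).

G dominant seventh, second inversion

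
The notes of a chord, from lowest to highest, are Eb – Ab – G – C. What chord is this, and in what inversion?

Ab major seventh, second inversion

The distinct note names are Eb, Ab, G, C. Stacked in thirds they read Ab–C–Eb–G, which is a major seventh chord on Ab.
The lowest note is Eb, the fifth of the chord, so this is second inversion (figured bass 4/3).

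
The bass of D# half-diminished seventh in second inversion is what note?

D# half-diminished seventh is D#–F#–A–C#. Second inversion places the fifth in the bass: A.

A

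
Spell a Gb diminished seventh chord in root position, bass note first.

Gb diminished seventh is Gb–Bbb–Dbb–Fbb. Root position puts the root (Gb) in the bass, with the remaining tones above: Gb, Bbb, Dbb, Fbb.

Gb, Bbb, Dbb, Fbb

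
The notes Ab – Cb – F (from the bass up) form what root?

Ab, Cb, F are the tones of an F diminished triad (F–Ab–Cb), making F the root.

F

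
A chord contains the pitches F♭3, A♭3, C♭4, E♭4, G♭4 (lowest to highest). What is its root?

Fb

The distinct letter names are Fb, Ab, Cb, Eb, Gb. Arranged as a stack of thirds they read Fb–Ab–Cb–Eb–Gb, so Fb is the root (an Fb major ninth chord).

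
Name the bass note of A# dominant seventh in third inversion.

In third inversion the seventh is lowest. For A# dominant seventh (A#–C##–E#–G#) that is G#.

G#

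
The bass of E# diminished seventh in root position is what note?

E# diminished seventh is E#–G#–B–D. Root position places the root in the bass: E#.

E#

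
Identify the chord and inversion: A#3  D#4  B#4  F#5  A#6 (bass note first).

B# half-diminished seventh, third inversion

Reducing to letter names: A#, D#, B#, F#. These stack in thirds as B#–D#–F#–A# — a B# half-diminished seventh chord.
A# is the seventh of B# half-diminished seventh; seventh in the bass means third inversion (figured bass 4/2).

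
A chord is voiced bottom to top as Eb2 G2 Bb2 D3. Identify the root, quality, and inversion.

The pitch classes Eb, G, Bb, D arrange in thirds as Eb–G–Bb–D: an Eb major seventh chord.
The lowest note is Eb, the root of the chord, so this is root position (figured bass 7).

Eb major seventh, root position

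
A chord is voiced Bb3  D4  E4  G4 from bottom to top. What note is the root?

Bb, D, E, G are the tones of an E half-diminished seventh chord (E–G–Bb–D), making E the root.

E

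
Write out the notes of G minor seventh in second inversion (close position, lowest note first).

D, F, G, Bb

G minor seventh is G–Bb–D–F. Second inversion puts the fifth (D) in the bass, with the remaining tones above: D, F, G, Bb.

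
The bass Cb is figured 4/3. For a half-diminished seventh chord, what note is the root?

The figures 4/3 mean the fifth of the chord is in the bass. If Cb is the fifth of a half-diminished seventh chord, the root is F (chord tones F–Ab–Cb–Eb).

F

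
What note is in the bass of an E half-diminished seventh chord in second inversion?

Bb

E half-diminished seventh is E–G–Bb–D. Second inversion places the fifth in the bass: Bb.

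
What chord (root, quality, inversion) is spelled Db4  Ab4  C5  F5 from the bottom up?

Db major seventh, root position

The distinct note names are Db, Ab, C, F. Stacked in thirds they read Db–F–Ab–C, which is a major seventh chord on Db.
Db is the root of Db major seventh; root in the bass means root position (figured bass 7).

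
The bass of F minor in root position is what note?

F

The root of F minor (F–Ab–C) is F; that is the bass in root position.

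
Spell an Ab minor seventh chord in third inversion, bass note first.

Gb, Ab, Cb, Eb

Ab minor seventh is Ab–Cb–Eb–Gb. Third inversion puts the seventh (Gb) in the bass, with the remaining tones above: Gb, Ab, Cb, Eb.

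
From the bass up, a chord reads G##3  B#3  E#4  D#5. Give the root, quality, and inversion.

E# dominant seventh, first inversion

Reducing to letter names: G##, B#, E#, D#. These stack in thirds as E#–G##–B#–D# — an E# dominant seventh chord.
G## is the third of E# dominant seventh; third in the bass means first inversion (figured bass 6/5).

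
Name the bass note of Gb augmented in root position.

Gb

The root of Gb augmented (Gb–Bb–D) is Gb; that is the bass in root position.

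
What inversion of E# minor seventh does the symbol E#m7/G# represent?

E#m7/G# means E# minor seventh with G# in the bass. G# is the third of E# minor seventh (E#–G#–B#–D#), so this is first inversion.

first inversion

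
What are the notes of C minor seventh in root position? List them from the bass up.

C, Eb, G, Bb

Spelling C minor seventh: C–Eb–G–Bb. In root position the root is bass, giving C, Eb, G, Bb from the bottom.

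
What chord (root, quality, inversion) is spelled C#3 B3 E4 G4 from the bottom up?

C# half-diminished seventh, root position

The pitch classes C#, B, E, G arrange in thirds as C#–E–G–B: a C# half-diminished seventh chord.
With the root (C#) in the bass, the chord is in root position (figured bass 7).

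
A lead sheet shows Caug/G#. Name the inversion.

second inversion

Caug/G# means C augmented with G# in the bass. G# is the fifth of C augmented (C–E–G#), so this is second inversion.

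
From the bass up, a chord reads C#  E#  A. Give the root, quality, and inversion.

A augmented, first inversion

The pitch classes C#, E#, A arrange in thirds as A–C#–E#: an A augmented triad.
With the third (C#) in the bass, the chord is in first inversion (figured bass 6).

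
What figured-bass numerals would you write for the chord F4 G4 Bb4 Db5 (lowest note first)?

The notes F, G, Bb, Db stack in thirds as G–Bb–Db–F — a G half-diminished seventh chord. The bass F is the seventh, so this is third inversion: figured 4/2.

4/2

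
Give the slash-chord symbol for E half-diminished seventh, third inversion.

Eø7/D

Third inversion of E half-diminished seventh has the seventh (D) in the bass. As a slash chord: Eø7/D.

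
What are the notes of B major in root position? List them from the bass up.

B, D#, F#

B major is B–D#–F#. Root position puts the root (B) in the bass, with the remaining tones above: B, D#, F#.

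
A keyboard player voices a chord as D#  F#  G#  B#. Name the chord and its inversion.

The distinct note names are D#, F#, G#, B#. Stacked in thirds they read G#–B#–D#–F#, which is a dominant seventh chord on G#.
With the fifth (D#) in the bass, the chord is in second inversion (figured bass 4/3).

G# dominant seventh, second inversion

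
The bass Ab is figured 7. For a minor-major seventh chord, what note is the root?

Ab

The figures 7 mean the root of the chord is in the bass. If Ab is the root of a minor-major seventh chord, the root is Ab (chord tones Ab–Cb–Eb–G).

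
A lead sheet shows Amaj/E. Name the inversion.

second inversion

Amaj/E means A major with E in the bass. E is the fifth of A major (A–C#–E), so this is second inversion.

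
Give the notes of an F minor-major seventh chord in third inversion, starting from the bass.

The chord tones are F–Ab–C–E. With the seventh (E) lowest for third inversion: E, F, Ab, C.

E, F, Ab, C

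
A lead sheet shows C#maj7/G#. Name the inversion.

second inversion

C#maj7/G# means C# major seventh with G# in the bass. G# is the fifth of C# major seventh (C#–E#–G#–B#), so this is second inversion.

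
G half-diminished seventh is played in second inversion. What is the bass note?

Db

G half-diminished seventh is G–Bb–Db–F. Second inversion places the fifth in the bass: Db.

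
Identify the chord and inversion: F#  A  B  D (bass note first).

The pitch classes F#, A, B, D arrange in thirds as B–D–F#–A: a B minor seventh chord.
The lowest note is F#, the fifth of the chord, so this is second inversion (figured bass 4/3).

B minor seventh, second inversion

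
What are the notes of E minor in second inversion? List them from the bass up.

E minor is E–G–B. Second inversion puts the fifth (B) in the bass, with the remaining tones above: B, E, G.

B, E, G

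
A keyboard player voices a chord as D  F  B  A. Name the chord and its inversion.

B half-diminished seventh, first inversion

The pitch classes D, F, B, A arrange in thirds as B–D–F–A: a B half-diminished seventh chord.
The lowest note is D, the third of the chord, so this is first inversion (figured bass 6/5).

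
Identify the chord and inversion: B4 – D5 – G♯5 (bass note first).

G# diminished, first inversion

Reducing to letter names: B, D, G#. These stack in thirds as G#–B–D — a G# diminished triad.
B is the third of G# diminished; third in the bass means first inversion (figured bass 6).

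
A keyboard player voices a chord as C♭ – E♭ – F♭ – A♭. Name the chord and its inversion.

The distinct note names are Cb, Eb, Fb, Ab. Stacked in thirds they read Fb–Ab–Cb–Eb, which is a major seventh chord on Fb.
The lowest note is Cb, the fifth of the chord, so this is second inversion (figured bass 4/3).

Fb major seventh, second inversion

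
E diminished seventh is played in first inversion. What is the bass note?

In first inversion the third is lowest. For E diminished seventh (E–G–Bb–Db) that is G.

G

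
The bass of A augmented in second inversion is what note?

E#

A augmented is A–C#–E#. Second inversion places the fifth in the bass: E#.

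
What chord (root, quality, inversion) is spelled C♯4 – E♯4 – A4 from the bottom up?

Reducing to letter names: C#, E#, A. These stack in thirds as A–C#–E# — an A augmented triad.
C# is the third of A augmented; third in the bass means first inversion (figured bass 6).

A augmented, first inversion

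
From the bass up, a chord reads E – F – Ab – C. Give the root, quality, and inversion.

The pitch classes E, F, Ab, C arrange in thirds as F–Ab–C–E: an F minor-major seventh chord.
E is the seventh of F minor-major seventh; seventh in the bass means third inversion (figured bass 4/2).

F minor-major seventh, third inversion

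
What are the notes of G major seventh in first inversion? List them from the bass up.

B, D, F#, G

G major seventh is G–B–D–F#. First inversion puts the third (B) in the bass, with the remaining tones above: B, D, F#, G.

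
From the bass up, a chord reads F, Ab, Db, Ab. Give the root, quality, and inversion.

Reducing to letter names: F, Ab, Db. These stack in thirds as Db–F–Ab — a Db major triad.
The lowest note is F, the third of the chord, so this is first inversion (figured bass 6).

Db major, first inversion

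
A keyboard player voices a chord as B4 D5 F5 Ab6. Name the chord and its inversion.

B diminished seventh, root position

The distinct note names are B, D, F, Ab. Stacked in thirds they read B–D–F–Ab, which is a diminished seventh chord on B.
B is the root of B diminished seventh; root in the bass means root position (figured bass 7).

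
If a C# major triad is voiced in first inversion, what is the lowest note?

The third of C# major (C#–E#–G#) is E#; that is the bass in first inversion.

E#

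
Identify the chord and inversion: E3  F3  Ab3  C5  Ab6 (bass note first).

The distinct note names are E, F, Ab, C. Stacked in thirds they read F–Ab–C–E, which is a minor-major seventh chord on F.
E is the seventh of F minor-major seventh; seventh in the bass means third inversion (figured bass 4/2).

F minor-major seventh, third inversion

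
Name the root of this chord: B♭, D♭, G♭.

Bb, Db, Gb are the tones of a Gb major triad (Gb–Bb–Db), making Gb the root.

Gb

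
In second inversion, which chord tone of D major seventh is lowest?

D major seventh is D–F#–A–C#. Second inversion places the fifth in the bass: A.

A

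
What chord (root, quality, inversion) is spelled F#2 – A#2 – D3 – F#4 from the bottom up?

D augmented, first inversion

Reducing to letter names: F#, A#, D. These stack in thirds as D–F#–A# — a D augmented triad.
F# is the third of D augmented; third in the bass means first inversion (figured bass 6).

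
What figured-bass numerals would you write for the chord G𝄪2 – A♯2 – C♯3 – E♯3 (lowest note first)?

4/2

The notes G##, A#, C#, E# stack in thirds as A#–C#–E#–G## — an A# minor-major seventh chord. The bass G## is the seventh, so this is third inversion: figured 4/2.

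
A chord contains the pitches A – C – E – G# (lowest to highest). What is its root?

Reordering A, C, E, G# into stacked thirds gives A–C–E–G#; the bottom of that stack, A, is the root.

A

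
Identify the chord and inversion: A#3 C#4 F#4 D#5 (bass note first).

The pitch classes A#, C#, F#, D# arrange in thirds as D#–F#–A#–C#: a D# minor seventh chord.
The lowest note is A#, the fifth of the chord, so this is second inversion (figured bass 4/3).

D# minor seventh, second inversion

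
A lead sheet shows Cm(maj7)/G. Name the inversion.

Cm(maj7)/G means C minor-major seventh with G in the bass. G is the fifth of C minor-major seventh (C–Eb–G–B), so this is second inversion.

second inversion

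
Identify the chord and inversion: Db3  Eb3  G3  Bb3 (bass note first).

Eb dominant seventh, third inversion

Reducing to letter names: Db, Eb, G, Bb. These stack in thirds as Eb–G–Bb–Db — an Eb dominant seventh chord.
Db is the seventh of Eb dominant seventh; seventh in the bass means third inversion (figured bass 4/2).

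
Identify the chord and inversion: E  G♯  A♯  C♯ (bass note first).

A# half-diminished seventh, second inversion

The distinct note names are E, G#, A#, C#. Stacked in thirds they read A#–C#–E–G#, which is a half-diminished seventh chord on A#.
E is the fifth of A# half-diminished seventh; fifth in the bass means second inversion (figured bass 4/3).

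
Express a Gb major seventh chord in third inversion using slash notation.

Gbmaj7/F

Third inversion of Gb major seventh has the seventh (F) in the bass. As a slash chord: Gbmaj7/F.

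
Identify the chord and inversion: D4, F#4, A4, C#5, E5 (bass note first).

D major ninth, root position

The pitch classes D, F#, A, C#, E arrange in thirds as D–F#–A–C#–E: a D major ninth chord.
D is the root of D major ninth; root in the bass means root position.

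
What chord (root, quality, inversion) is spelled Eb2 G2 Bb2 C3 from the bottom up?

C minor seventh, first inversion

The pitch classes Eb, G, Bb, C arrange in thirds as C–Eb–G–Bb: a C minor seventh chord.
The lowest note is Eb, the third of the chord, so this is first inversion (figured bass 6/5).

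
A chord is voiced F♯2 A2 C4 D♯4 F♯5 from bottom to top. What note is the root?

D#

The distinct letter names are F#, A, C, D#. Arranged as a stack of thirds they read D#–F#–A–C, so D# is the root (a D# diminished seventh chord).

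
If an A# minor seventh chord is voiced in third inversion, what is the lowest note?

A# minor seventh is A#–C#–E#–G#. Third inversion places the seventh in the bass: G#.

G#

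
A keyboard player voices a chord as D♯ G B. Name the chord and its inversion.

G augmented, second inversion

Reducing to letter names: D#, G, B. These stack in thirds as G–B–D# — a G augmented triad.
D# is the fifth of G augmented; fifth in the bass means second inversion (figured bass 6/4).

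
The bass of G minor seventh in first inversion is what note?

Bb

In first inversion the third is lowest. For G minor seventh (G–Bb–D–F) that is Bb.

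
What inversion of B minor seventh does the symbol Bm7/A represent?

third inversion

Bm7/A means B minor seventh with A in the bass. A is the seventh of B minor seventh (B–D–F#–A), so this is third inversion.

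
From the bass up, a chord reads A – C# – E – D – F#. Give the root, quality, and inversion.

Reducing to letter names: A, C#, E, D, F#. These stack in thirds as D–F#–A–C#–E — a D major ninth chord.
With the fifth (A) in the bass, the chord is in second inversion.

D major ninth, second inversion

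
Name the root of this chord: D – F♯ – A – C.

Reordering D, F#, A, C into stacked thirds gives D–F#–A–C; the bottom of that stack, D, is the root.

D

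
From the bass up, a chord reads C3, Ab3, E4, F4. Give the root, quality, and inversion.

Reducing to letter names: C, Ab, E, F. These stack in thirds as F–Ab–C–E — an F minor-major seventh chord.
C is the fifth of F minor-major seventh; fifth in the bass means second inversion (figured bass 4/3).

F minor-major seventh, second inversion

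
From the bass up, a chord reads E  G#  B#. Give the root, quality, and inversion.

E augmented, root position

The pitch classes E, G#, B# arrange in thirds as E–G#–B#: an E augmented triad.
E is the root of E augmented; root in the bass means root position (figured bass 5/3).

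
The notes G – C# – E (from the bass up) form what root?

The distinct letter names are G, C#, E. Arranged as a stack of thirds they read C#–E–G, so C# is the root (a C# diminished triad).

C#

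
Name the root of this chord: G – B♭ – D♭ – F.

G

Reordering G, Bb, Db, F into stacked thirds gives G–Bb–Db–F; the bottom of that stack, G, is the root.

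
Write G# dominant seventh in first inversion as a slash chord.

G#7/B#

First inversion of G# dominant seventh has the third (B#) in the bass. As a slash chord: G#7/B#.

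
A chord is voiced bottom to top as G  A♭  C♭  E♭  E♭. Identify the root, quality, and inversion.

Ab minor-major seventh, third inversion

The pitch classes G, Ab, Cb, Eb arrange in thirds as Ab–Cb–Eb–G: an Ab minor-major seventh chord.
The lowest note is G, the seventh of the chord, so this is third inversion (figured bass 4/2).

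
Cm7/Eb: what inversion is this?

first inversion

Cm7/Eb means C minor seventh with Eb in the bass. Eb is the third of C minor seventh (C–Eb–G–Bb), so this is first inversion.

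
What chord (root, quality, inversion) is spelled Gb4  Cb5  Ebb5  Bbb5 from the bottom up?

The distinct note names are Gb, Cb, Ebb, Bbb. Stacked in thirds they read Cb–Ebb–Gb–Bbb, which is a minor seventh chord on Cb.
With the fifth (Gb) in the bass, the chord is in second inversion (figured bass 4/3).

Cb minor seventh, second inversion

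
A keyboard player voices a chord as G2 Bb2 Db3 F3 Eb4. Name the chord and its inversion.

Eb dominant ninth, first inversion

The pitch classes G, Bb, Db, F, Eb arrange in thirds as Eb–G–Bb–Db–F: an Eb dominant ninth chord.
G is the third of Eb dominant ninth; third in the bass means first inversion.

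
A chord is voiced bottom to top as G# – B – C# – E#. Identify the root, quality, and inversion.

C# dominant seventh, second inversion

Reducing to letter names: G#, B, C#, E#. These stack in thirds as C#–E#–G#–B — a C# dominant seventh chord.
With the fifth (G#) in the bass, the chord is in second inversion (figured bass 4/3).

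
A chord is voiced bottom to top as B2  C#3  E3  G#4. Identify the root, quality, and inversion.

The pitch classes B, C#, E, G# arrange in thirds as C#–E–G#–B: a C# minor seventh chord.
With the seventh (B) in the bass, the chord is in third inversion (figured bass 4/2).

C# minor seventh, third inversion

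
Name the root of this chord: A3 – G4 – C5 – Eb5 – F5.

The distinct letter names are A, G, C, Eb, F. Arranged as a stack of thirds they read F–A–C–Eb–G, so F is the root (an F dominant ninth chord).

F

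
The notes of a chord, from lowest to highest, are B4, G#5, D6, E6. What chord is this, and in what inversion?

E dominant seventh, second inversion

The pitch classes B, G#, D, E arrange in thirds as E–G#–B–D: an E dominant seventh chord.
The lowest note is B, the fifth of the chord, so this is second inversion (figured bass 4/3).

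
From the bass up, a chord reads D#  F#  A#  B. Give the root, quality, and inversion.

The distinct note names are D#, F#, A#, B. Stacked in thirds they read B–D#–F#–A#, which is a major seventh chord on B.
The lowest note is D#, the third of the chord, so this is first inversion (figured bass 6/5).

B major seventh, first inversion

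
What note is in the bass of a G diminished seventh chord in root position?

G

G diminished seventh is G–Bb–Db–Fb. Root position places the root in the bass: G.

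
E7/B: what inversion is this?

E7/B means E dominant seventh with B in the bass. B is the fifth of E dominant seventh (E–G#–B–D), so this is second inversion.

second inversion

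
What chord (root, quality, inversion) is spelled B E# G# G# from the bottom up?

The pitch classes B, E#, G# arrange in thirds as E#–G#–B: an E# diminished triad.
B is the fifth of E# diminished; fifth in the bass means second inversion (figured bass 6/4).

E# diminished, second inversion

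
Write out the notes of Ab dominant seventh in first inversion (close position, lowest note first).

The chord tones are Ab–C–Eb–Gb. With the third (C) lowest for first inversion: C, Eb, Gb, Ab.

C, Eb, Gb, Ab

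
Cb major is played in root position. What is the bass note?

Cb major is Cb–Eb–Gb. Root position places the root in the bass: Cb.

Cb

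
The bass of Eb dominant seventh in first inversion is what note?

G

In first inversion the third is lowest. For Eb dominant seventh (Eb–G–Bb–Db) that is G.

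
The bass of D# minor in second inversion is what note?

The fifth of D# minor (D#–F#–A#) is A#; that is the bass in second inversion.

A#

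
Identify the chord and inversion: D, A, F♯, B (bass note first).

The pitch classes D, A, F#, B arrange in thirds as B–D–F#–A: a B minor seventh chord.
The lowest note is D, the third of the chord, so this is first inversion (figured bass 6/5).

B minor seventh, first inversion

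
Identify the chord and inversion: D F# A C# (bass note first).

The pitch classes D, F#, A, C# arrange in thirds as D–F#–A–C#: a D major seventh chord.
With the root (D) in the bass, the chord is in root position (figured bass 7).

D major seventh, root position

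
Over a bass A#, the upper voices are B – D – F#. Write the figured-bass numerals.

The notes A#, B, D, F# stack in thirds as B–D–F#–A# — a B minor-major seventh chord. The bass A# is the seventh, so this is third inversion: figured 4/2.

4/2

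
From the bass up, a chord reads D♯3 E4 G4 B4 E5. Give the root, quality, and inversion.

Reducing to letter names: D#, E, G, B. These stack in thirds as E–G–B–D# — an E minor-major seventh chord.
With the seventh (D#) in the bass, the chord is in third inversion (figured bass 4/2).

E minor-major seventh, third inversion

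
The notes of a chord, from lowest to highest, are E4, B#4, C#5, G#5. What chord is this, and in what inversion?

The distinct note names are E, B#, C#, G#. Stacked in thirds they read C#–E–G#–B#, which is a minor-major seventh chord on C#.
E is the third of C# minor-major seventh; third in the bass means first inversion (figured bass 6/5).

C# minor-major seventh, first inversion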